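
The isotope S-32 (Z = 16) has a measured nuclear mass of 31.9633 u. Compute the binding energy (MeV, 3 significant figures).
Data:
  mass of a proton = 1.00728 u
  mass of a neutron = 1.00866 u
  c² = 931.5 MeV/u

Mass of separated nucleons = 16(1.00728) + 16(1.00866) = 16.11648 + 16.13856 = 32.25504 u
The mass defect is 32.25504 − 31.9633 = 0.29174 u.
Converting to energy: 0.29174 u × 931.5 MeV/u = 271.756 MeV

272 MeV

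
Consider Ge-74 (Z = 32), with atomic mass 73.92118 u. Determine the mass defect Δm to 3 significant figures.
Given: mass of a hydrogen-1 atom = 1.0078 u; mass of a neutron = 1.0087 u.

0.694 u

The nucleus contains 32 protons and 74 − 32 = 42 neutrons.
Total constituent mass: 32 × 1.0078 + 42 × 1.0087 = 74.6150 u
Mass defect Δm = 74.6150 − 73.92118 = 0.69382 u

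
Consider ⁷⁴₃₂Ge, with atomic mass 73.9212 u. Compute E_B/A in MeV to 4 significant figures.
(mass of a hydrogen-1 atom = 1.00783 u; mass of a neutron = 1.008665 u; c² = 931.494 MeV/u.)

8.727 MeV/nucleon

Mass of separated nucleons = 32(1.00783) + 42(1.008665) = 32.25056 + 42.363930 = 74.614490 u
Δm = 74.614490 − 73.9212 = 0.693290 u
E_B = 0.693290 × 931.494 = 645.795 MeV
BE/A = 645.795 MeV / 74 = 8.727 MeV/nucleon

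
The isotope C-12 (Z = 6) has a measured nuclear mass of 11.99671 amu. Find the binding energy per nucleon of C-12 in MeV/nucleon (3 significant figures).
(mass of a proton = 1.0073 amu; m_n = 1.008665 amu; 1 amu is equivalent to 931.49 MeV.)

The nucleus contains 6 protons and 12 − 6 = 6 neutrons.
Mass of separated nucleons = 6(1.0073) + 6(1.008665) = 6.0438 + 6.051990 = 12.095790 amu
The mass defect is 12.095790 − 11.99671 = 0.099080 amu.
Binding energy = Δm·c² = 0.099080 × 931.49 MeV/amu = 92.2920 MeV
Dividing by A = 12 gives 7.691 MeV per nucleon.

7.69 MeV/nucleon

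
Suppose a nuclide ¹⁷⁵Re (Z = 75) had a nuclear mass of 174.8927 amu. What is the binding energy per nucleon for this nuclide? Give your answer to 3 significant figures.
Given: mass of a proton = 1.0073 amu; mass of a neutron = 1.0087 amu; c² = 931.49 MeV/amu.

8.12 MeV/nucleon

With 75 protons and 100 neutrons (A = 175):
Σm = 75·m_p + 100·m_n = 75.5475 + 100.8700 = 176.4175 amu
The mass defect is 176.4175 − 174.8927 = 1.5248 amu.
Converting to energy: 1.5248 amu × 931.49 MeV/amu = 1420.34 MeV
BE/A = 1420.34 MeV / 175 = 8.116 MeV/nucleon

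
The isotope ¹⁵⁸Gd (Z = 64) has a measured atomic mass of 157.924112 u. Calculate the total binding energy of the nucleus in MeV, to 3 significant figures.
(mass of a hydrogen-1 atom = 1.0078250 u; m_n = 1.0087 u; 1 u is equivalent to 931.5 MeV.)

1300 MeV

Σm = 64·m(¹H) + 94·m_n = 64.5008000 + 94.8178 = 159.3186000 u
The mass defect is 159.3186000 − 157.924112 = 1.3944880 u.
Binding energy = Δm·c² = 1.3944880 × 931.5 MeV/u = 1298.97 MeV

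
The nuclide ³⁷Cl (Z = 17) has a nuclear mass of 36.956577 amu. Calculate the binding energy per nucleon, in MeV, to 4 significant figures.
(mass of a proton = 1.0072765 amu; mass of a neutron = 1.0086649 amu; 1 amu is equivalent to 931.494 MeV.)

8.570 MeV/nucleon

Mass of separated nucleons = 17(1.0072765) + 20(1.0086649) = 17.1237005 + 20.1732980 = 37.2969985 amu
Mass defect Δm = 37.2969985 − 36.956577 = 0.3404215 amu
E_B = 0.3404215 × 931.494 = 317.101 MeV
Dividing by A = 37 gives 8.570 MeV per nucleon.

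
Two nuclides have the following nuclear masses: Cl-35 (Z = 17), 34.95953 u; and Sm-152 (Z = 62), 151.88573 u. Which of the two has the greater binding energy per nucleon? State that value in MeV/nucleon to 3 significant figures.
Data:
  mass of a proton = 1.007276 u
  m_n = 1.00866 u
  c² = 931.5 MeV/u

Cl-35: Σm = 17(1.007276) + 18(1.00866) = 35.279572 u; Δm = 0.320042 u; E_B = 298.12 MeV; E_B/A = 8.518 MeV
Sm-152: Σm = 62(1.007276) + 90(1.00866) = 153.230512 u; Δm = 1.344782 u; E_B = 1252.7 MeV; E_B/A = 8.241 MeV
Cl-35 has the higher binding energy per nucleon, so it is the more tightly bound nucleus.

Cl-35; 8.52 MeV/nucleon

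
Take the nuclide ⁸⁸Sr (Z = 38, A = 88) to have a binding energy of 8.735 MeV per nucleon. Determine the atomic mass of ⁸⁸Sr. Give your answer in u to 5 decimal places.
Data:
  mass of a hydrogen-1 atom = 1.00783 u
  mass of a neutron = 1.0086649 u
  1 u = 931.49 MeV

Total binding energy = 88 × 8.735 = 768.680 MeV
Mass defect = 768.680 MeV / (931.49 MeV/u) = 0.8252155 u
Constituent mass = 38(1.00783) + 50(1.0086649) = 88.7307850 u
Atomic mass = 88.7307850 − 0.8252155 = 87.9055695 u ≈ 87.90557 u (to 5 decimal places)

87.90557 u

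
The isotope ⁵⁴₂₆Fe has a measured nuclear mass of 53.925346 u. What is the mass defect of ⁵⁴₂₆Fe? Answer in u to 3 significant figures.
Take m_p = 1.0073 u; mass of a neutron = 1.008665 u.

0.507 u

The nucleus contains 26 protons and 54 − 26 = 28 neutrons.
Σm = 26·m_p + 28·m_n = 26.1898 + 28.242620 = 54.432420 u
The mass defect is 54.432420 − 53.925346 = 0.507074 u.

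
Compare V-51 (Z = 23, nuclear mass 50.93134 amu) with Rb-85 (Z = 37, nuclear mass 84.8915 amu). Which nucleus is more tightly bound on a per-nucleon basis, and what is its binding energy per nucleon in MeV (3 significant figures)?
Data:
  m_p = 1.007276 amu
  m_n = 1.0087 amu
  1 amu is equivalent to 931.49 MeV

V-51; 8.76 MeV/nucleon

V-51: Σm = 23(1.007276) + 28(1.0087) = 51.410948 amu; Δm = 0.479608 amu; E_B = 446.75 MeV; E_B/A = 8.760 MeV
Rb-85: Σm = 37(1.007276) + 48(1.0087) = 85.686812 amu; Δm = 0.795312 amu; E_B = 740.83 MeV; E_B/A = 8.716 MeV
V-51 has the higher binding energy per nucleon, so it is the more tightly bound nucleus.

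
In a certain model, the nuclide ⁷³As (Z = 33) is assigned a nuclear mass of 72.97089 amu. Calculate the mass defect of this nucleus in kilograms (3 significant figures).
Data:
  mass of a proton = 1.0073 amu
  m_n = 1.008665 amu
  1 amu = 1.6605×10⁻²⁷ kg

1.02e-27 kg

Total constituent mass: 33 × 1.0073 + 40 × 1.008665 = 73.587500 amu
Mass defect Δm = 73.587500 − 72.97089 = 0.616610 amu
In SI units: 0.616610 amu × 1.6605×10⁻²⁷ kg/amu = 1.0239e-27 kg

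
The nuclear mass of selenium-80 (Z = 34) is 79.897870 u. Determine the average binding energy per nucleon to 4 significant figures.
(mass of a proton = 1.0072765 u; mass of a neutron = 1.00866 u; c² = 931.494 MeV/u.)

8.708 MeV/nucleon

With 34 protons and 46 neutrons (A = 80):
Σm = 34·m_p + 46·m_n = 34.2474010 + 46.39836 = 80.6457610 u
The mass defect is 80.6457610 − 79.897870 = 0.7478910 u.
Binding energy = Δm·c² = 0.7478910 × 931.494 MeV/u = 696.656 MeV
Per nucleon: 696.656 / 80 = 8.708 MeV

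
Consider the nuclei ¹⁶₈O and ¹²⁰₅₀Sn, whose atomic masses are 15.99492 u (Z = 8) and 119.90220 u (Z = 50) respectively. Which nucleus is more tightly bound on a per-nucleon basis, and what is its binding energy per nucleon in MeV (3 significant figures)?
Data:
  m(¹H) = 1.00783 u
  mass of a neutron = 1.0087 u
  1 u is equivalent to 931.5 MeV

¹⁶₈O: Σm = 8(1.00783) + 8(1.0087) = 16.13224 u; Δm = 0.13732 u; E_B = 127.914 MeV; E_B/A = 7.9946 MeV
¹²⁰₅₀Sn: Σm = 50(1.00783) + 70(1.0087) = 121.00050 u; Δm = 1.09830 u; E_B = 1023.1 MeV; E_B/A = 8.526 MeV
¹²⁰₅₀Sn has the higher binding energy per nucleon, so it is the more tightly bound nucleus.

¹²⁰₅₀Sn; 8.53 MeV/nucleon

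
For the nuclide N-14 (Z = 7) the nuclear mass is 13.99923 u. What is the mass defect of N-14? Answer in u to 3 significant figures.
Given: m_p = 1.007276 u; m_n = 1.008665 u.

Mass of separated nucleons = 7(1.007276) + 7(1.008665) = 7.050932 + 7.060655 = 14.111587 u
The mass defect is 14.111587 − 13.99923 = 0.112357 u.

0.112 u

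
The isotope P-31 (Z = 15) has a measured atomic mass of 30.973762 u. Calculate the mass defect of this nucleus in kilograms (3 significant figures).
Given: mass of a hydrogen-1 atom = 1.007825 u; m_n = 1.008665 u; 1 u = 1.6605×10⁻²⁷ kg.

4.69e-28 kg

Mass of separated nucleons = 15(1.007825) + 16(1.008665) = 15.117375 + 16.138640 = 31.256015 u
Δm = 31.256015 − 30.973762 = 0.282253 u
In SI units: 0.282253 u × 1.6605×10⁻²⁷ kg/u = 4.6868e-28 kg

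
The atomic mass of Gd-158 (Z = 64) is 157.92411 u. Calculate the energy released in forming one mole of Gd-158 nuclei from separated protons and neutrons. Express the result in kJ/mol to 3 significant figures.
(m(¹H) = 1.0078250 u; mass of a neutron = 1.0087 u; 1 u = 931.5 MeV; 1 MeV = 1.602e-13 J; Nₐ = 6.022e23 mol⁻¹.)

1.25e+11 kJ/mol

Z = 64, so N = A − Z = 158 − 64 = 94.
Total constituent mass: 64 × 1.0078250 + 94 × 1.0087 = 159.3186000 u
The mass defect is 159.3186000 − 157.92411 = 1.3944900 u.
Converting to energy: 1.3944900 u × 931.5 MeV/u = 1298.97 MeV
Per nucleus in joules: 1298.97 MeV × 1.602e-13 J/MeV = 2.0809e-10 J
Per mole: 2.0809e-10 J × 6.022e23 mol⁻¹ = 1.2531e+14 J/mol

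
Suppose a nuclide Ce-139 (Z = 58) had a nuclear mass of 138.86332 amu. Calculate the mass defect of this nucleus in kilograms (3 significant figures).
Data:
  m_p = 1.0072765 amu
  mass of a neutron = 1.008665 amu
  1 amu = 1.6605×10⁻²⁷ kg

2.09e-27 kg

With 58 protons and 81 neutrons (A = 139):
Mass of separated nucleons = 58(1.0072765) + 81(1.008665) = 58.4220370 + 81.701865 = 140.1239020 amu
The mass defect is 140.1239020 − 138.86332 = 1.2605820 amu.
In SI units: 1.2605820 amu × 1.6605×10⁻²⁷ kg/amu = 2.0932e-27 kg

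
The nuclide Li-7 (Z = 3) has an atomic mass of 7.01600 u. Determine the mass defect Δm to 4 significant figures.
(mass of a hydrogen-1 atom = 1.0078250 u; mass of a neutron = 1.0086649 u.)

0.04213 u

Mass of separated nucleons = 3(1.0078250) + 4(1.0086649) = 3.0234750 + 4.0346596 = 7.0581346 u
Δm = 7.0581346 − 7.01600 = 0.0421346 u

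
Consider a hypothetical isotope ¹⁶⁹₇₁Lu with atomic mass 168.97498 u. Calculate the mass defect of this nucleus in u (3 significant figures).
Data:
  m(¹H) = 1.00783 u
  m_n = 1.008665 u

1.43 u

Mass of separated nucleons = 71(1.00783) + 98(1.008665) = 71.55593 + 98.849170 = 170.405100 u
Δm = 170.405100 − 168.97498 = 1.430120 u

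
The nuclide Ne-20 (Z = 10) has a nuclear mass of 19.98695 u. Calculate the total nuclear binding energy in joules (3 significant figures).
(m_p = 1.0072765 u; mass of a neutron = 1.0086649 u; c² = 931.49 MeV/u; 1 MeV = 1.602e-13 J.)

With 10 protons and 10 neutrons (A = 20):
Mass of separated nucleons = 10(1.0072765) + 10(1.0086649) = 10.0727650 + 10.0866490 = 20.1594140 u
Mass defect Δm = 20.1594140 − 19.98695 = 0.1724640 u
E_B = 0.1724640 × 931.49 = 160.648 MeV
In joules: 160.648 MeV × 1.602e-13 J/MeV = 2.5736e-11 J

2.57e-11 J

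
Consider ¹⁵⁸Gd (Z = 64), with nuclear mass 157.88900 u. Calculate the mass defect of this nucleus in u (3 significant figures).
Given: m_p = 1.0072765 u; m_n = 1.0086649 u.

Σm = 64·m_p + 94·m_n = 64.4656960 + 94.8145006 = 159.2801966 u
Mass defect Δm = 159.2801966 − 157.88900 = 1.3911966 u

1.39 u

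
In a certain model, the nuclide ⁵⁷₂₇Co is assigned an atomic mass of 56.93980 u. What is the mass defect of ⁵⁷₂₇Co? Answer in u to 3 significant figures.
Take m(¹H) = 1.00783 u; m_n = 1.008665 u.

The nucleus contains 27 protons and 57 − 27 = 30 neutrons.
Total constituent mass: 27 × 1.00783 + 30 × 1.008665 = 57.471360 u
Mass defect Δm = 57.471360 − 56.93980 = 0.531560 u

0.532 u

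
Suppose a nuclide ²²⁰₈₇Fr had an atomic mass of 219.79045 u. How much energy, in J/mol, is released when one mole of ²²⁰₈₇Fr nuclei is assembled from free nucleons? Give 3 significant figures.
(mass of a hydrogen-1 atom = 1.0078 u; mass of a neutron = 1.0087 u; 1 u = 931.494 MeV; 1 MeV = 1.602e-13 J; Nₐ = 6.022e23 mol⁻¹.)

1.84e+14 J/mol

Total constituent mass: 87 × 1.0078 + 133 × 1.0087 = 221.8357 u
The mass defect is 221.8357 − 219.79045 = 2.04525 u.
Binding energy = Δm·c² = 2.04525 × 931.494 MeV/u = 1905.14 MeV
Per nucleus in joules: 1905.14 MeV × 1.602e-13 J/MeV = 3.0520e-10 J
Per mole: 3.0520e-10 J × 6.022e23 mol⁻¹ = 1.8379e+14 J/mol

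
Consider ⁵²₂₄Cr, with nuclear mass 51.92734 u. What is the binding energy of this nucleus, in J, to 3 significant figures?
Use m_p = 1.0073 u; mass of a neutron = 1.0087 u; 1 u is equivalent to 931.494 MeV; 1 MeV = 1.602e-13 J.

With 24 protons and 28 neutrons (A = 52):
Total constituent mass: 24 × 1.0073 + 28 × 1.0087 = 52.4188 u
The mass defect is 52.4188 − 51.92734 = 0.49146 u.
E_B = 0.49146 × 931.494 = 457.792 MeV
In joules: 457.792 MeV × 1.602e-13 J/MeV = 7.3338e-11 J

7.33e-11 J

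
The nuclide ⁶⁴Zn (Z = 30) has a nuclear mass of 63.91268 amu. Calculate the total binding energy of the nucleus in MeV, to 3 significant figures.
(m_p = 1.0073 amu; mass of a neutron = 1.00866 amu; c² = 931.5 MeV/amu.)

Total constituent mass: 30 × 1.0073 + 34 × 1.00866 = 64.51344 amu
Δm = 64.51344 − 63.91268 = 0.60076 amu
Binding energy = Δm·c² = 0.60076 × 931.5 MeV/amu = 559.608 MeV

560 MeV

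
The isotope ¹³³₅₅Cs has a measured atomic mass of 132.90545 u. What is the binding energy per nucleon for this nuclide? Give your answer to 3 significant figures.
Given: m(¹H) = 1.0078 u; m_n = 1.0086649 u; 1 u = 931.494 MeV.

8.40 MeV/nucleon

Z = 55, so N = A − Z = 133 − 55 = 78.
Σm = 55·m(¹H) + 78·m_n = 55.4290 + 78.6758622 = 134.1048622 u
Mass defect Δm = 134.1048622 − 132.90545 = 1.1994122 u
Binding energy = Δm·c² = 1.1994122 × 931.494 MeV/u = 1117.25 MeV
BE/A = 1117.25 MeV / 133 = 8.400 MeV/nucleon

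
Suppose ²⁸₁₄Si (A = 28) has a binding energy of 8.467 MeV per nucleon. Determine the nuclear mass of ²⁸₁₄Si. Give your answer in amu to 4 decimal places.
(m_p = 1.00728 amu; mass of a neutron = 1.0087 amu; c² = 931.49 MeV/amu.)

27.9692 amu

Total binding energy = 28 × 8.467 = 237.076 MeV
Mass defect = 237.076 MeV / (931.49 MeV/amu) = 0.254513 amu
Constituent mass = 14(1.00728) + 14(1.0087) = 28.22372 amu
Nuclear mass = 28.22372 − 0.254513 = 27.969207 amu ≈ 27.9692 amu (to 4 decimal places)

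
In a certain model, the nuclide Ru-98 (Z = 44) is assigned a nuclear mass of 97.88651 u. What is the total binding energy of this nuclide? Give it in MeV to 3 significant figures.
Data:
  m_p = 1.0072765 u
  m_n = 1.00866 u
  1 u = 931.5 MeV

840 MeV

Σm = 44·m_p + 54·m_n = 44.3201660 + 54.46764 = 98.7878060 u
Mass defect Δm = 98.7878060 − 97.88651 = 0.9012960 u
Converting to energy: 0.9012960 u × 931.5 MeV/u = 839.557 MeV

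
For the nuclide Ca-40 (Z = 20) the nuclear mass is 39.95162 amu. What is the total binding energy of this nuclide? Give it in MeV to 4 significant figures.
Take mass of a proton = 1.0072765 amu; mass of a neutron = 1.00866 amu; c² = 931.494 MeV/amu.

With 20 protons and 20 neutrons (A = 40):
Σm = 20·m_p + 20·m_n = 20.1455300 + 20.17320 = 40.3187300 amu
Δm = 40.3187300 − 39.95162 = 0.3671100 amu
E_B = 0.3671100 × 931.494 = 341.961 MeV

342.0 MeV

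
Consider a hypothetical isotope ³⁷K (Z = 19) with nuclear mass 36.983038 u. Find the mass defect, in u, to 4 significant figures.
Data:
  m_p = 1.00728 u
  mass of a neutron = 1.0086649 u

Σm = 19·m_p + 18·m_n = 19.13832 + 18.1559682 = 37.2942882 u
Mass defect Δm = 37.2942882 − 36.983038 = 0.3112502 u

0.3113 u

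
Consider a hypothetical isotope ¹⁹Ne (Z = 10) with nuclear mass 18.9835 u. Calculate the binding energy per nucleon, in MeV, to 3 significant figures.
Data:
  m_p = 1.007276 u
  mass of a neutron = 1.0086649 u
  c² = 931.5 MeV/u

Z = 10, so N = A − Z = 19 − 10 = 9.
Σm = 10·m_p + 9·m_n = 10.072760 + 9.0779841 = 19.1507441 u
Δm = 19.1507441 − 18.9835 = 0.1672441 u
Binding energy = Δm·c² = 0.1672441 × 931.5 MeV/u = 155.788 MeV
Per nucleon: 155.788 / 19 = 8.199 MeV

8.20 MeV/nucleon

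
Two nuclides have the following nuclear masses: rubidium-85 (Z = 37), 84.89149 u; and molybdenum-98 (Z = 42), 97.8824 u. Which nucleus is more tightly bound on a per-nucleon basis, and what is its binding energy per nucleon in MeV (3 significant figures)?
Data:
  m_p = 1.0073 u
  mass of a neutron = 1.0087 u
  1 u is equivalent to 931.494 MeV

rubidium-85; 8.73 MeV/nucleon

rubidium-85: Σm = 37(1.0073) + 48(1.0087) = 85.6877 u; Δm = 0.79621 u; E_B = 741.66 MeV; E_B/A = 8.725 MeV
molybdenum-98: Σm = 42(1.0073) + 56(1.0087) = 98.7938 u; Δm = 0.9114 u; E_B = 848.96 MeV; E_B/A = 8.663 MeV
rubidium-85 has the higher binding energy per nucleon, so it is the more tightly bound nucleus.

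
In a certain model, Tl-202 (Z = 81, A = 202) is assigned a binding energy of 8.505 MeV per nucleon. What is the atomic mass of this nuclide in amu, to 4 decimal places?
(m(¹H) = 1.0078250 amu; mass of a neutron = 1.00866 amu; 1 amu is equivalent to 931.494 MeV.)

Total binding energy = 202 × 8.505 = 1718.010 MeV
Mass defect = 1718.010 MeV / (931.494 MeV/amu) = 1.844360 amu
Constituent mass = 81(1.0078250) + 121(1.00866) = 203.6816850 amu
Atomic mass = 203.6816850 − 1.844360 = 201.8373250 amu ≈ 201.8373 amu (to 4 decimal places)

201.8373 amu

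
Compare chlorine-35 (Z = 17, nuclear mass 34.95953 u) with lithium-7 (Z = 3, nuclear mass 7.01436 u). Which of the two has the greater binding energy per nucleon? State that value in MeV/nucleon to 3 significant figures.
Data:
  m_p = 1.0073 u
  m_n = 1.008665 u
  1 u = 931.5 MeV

chlorine-35: Σm = 17(1.0073) + 18(1.008665) = 35.280070 u; Δm = 0.320540 u; E_B = 298.58 MeV; E_B/A = 8.531 MeV
lithium-7: Σm = 3(1.0073) + 4(1.008665) = 7.056560 u; Δm = 0.042200 u; E_B = 39.309 MeV; E_B/A = 5.616 MeV
chlorine-35 has the higher binding energy per nucleon, so it is the more tightly bound nucleus.

chlorine-35; 8.53 MeV/nucleon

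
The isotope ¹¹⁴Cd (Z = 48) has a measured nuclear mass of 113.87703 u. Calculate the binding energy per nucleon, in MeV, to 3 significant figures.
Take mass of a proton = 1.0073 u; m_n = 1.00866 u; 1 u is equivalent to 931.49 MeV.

With 48 protons and 66 neutrons (A = 114):
Mass of separated nucleons = 48(1.0073) + 66(1.00866) = 48.3504 + 66.57156 = 114.92196 u
Mass defect Δm = 114.92196 − 113.87703 = 1.04493 u
E_B = 1.04493 × 931.49 = 973.342 MeV
Per nucleon: 973.342 / 114 = 8.538 MeV

8.54 MeV/nucleon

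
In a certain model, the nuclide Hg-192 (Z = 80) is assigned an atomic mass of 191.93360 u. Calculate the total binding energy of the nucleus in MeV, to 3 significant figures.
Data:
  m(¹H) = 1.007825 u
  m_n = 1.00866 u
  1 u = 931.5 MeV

1550 MeV

With 80 protons and 112 neutrons (A = 192):
Total constituent mass: 80 × 1.007825 + 112 × 1.00866 = 193.595920 u
Mass defect Δm = 193.595920 − 191.93360 = 1.662320 u
Binding energy = Δm·c² = 1.662320 × 931.5 MeV/u = 1548.45 MeV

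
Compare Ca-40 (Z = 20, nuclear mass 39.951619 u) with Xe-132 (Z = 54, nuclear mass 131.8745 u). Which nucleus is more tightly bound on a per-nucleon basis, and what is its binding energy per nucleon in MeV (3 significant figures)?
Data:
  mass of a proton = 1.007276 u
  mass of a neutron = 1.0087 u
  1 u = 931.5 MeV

Ca-40; 8.57 MeV/nucleon

Ca-40: Σm = 20(1.007276) + 20(1.0087) = 40.319520 u; Δm = 0.367901 u; E_B = 342.6998 MeV; E_B/A = 8.567 MeV
Xe-132: Σm = 54(1.007276) + 78(1.0087) = 133.071504 u; Δm = 1.197004 u; E_B = 1115.0 MeV; E_B/A = 8.447 MeV
Ca-40 has the higher binding energy per nucleon, so it is the more tightly bound nucleus.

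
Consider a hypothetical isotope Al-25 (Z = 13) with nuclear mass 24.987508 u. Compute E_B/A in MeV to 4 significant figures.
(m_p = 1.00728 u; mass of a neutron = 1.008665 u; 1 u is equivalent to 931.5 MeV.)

7.866 MeV/nucleon

Total constituent mass: 13 × 1.00728 + 12 × 1.008665 = 25.198620 u
Δm = 25.198620 − 24.987508 = 0.211112 u
Binding energy = Δm·c² = 0.211112 × 931.5 MeV/u = 196.651 MeV
Per nucleon: 196.651 / 25 = 7.866 MeV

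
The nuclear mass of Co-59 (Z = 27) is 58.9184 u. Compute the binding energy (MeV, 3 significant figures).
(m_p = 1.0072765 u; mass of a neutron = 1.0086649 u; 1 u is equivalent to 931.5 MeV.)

517 MeV

Total constituent mass: 27 × 1.0072765 + 32 × 1.0086649 = 59.4737423 u
The mass defect is 59.4737423 − 58.9184 = 0.5553423 u.
E_B = 0.5553423 × 931.5 = 517.301 MeV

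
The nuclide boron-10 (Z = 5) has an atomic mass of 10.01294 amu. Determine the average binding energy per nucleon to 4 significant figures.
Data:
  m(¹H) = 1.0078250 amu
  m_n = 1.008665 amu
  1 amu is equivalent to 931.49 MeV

6.475 MeV/nucleon

The nucleus contains 5 protons and 10 − 5 = 5 neutrons.
Mass of separated nucleons = 5(1.0078250) + 5(1.008665) = 5.0391250 + 5.043325 = 10.0824500 amu
Mass defect Δm = 10.0824500 − 10.01294 = 0.0695100 amu
Converting to energy: 0.0695100 amu × 931.49 MeV/amu = 64.7479 MeV
Dividing by A = 10 gives 6.475 MeV per nucleon.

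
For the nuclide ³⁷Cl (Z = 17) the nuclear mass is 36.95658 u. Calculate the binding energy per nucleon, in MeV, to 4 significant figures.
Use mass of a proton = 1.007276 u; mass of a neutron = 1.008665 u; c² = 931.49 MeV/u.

8.570 MeV/nucleon

Σm = 17·m_p + 20·m_n = 17.123692 + 20.173300 = 37.296992 u
The mass defect is 37.296992 − 36.95658 = 0.340412 u.
Converting to energy: 0.340412 u × 931.49 MeV/u = 317.090 MeV
Dividing by A = 37 gives 8.570 MeV per nucleon.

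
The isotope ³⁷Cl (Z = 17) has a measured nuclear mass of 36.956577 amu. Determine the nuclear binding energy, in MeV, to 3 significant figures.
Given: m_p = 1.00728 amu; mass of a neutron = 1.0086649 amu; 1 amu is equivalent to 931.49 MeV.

Σm = 17·m_p + 20·m_n = 17.12376 + 20.1732980 = 37.2970580 amu
The mass defect is 37.2970580 − 36.956577 = 0.3404810 amu.
E_B = 0.3404810 × 931.49 = 317.155 MeV

317 MeV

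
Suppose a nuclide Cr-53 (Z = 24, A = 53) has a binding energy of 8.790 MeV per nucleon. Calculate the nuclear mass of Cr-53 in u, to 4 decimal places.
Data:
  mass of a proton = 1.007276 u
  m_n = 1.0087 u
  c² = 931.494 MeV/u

Total binding energy = 53 × 8.790 = 465.870 MeV
Mass defect = 465.870 MeV / (931.494 MeV/u) = 0.500132 u
Constituent mass = 24(1.007276) + 29(1.0087) = 53.426924 u
Nuclear mass = 53.426924 − 0.500132 = 52.926792 u ≈ 52.9268 u (to 4 decimal places)

52.9268 u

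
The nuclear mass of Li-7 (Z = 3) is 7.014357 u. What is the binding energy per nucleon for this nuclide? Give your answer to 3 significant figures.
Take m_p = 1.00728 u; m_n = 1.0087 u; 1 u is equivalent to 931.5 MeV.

5.63 MeV/nucleon

Total constituent mass: 3 × 1.00728 + 4 × 1.0087 = 7.05664 u
Mass defect Δm = 7.05664 − 7.014357 = 0.042283 u
Converting to energy: 0.042283 u × 931.5 MeV/u = 39.3866 MeV
Dividing by A = 7 gives 5.627 MeV per nucleon.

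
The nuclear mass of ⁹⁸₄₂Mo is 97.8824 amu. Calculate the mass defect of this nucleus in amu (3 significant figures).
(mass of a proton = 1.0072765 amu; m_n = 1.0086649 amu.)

The nucleus contains 42 protons and 98 − 42 = 56 neutrons.
Mass of separated nucleons = 42(1.0072765) + 56(1.0086649) = 42.3056130 + 56.4852344 = 98.7908474 amu
Mass defect Δm = 98.7908474 − 97.8824 = 0.9084474 amu

0.908 amu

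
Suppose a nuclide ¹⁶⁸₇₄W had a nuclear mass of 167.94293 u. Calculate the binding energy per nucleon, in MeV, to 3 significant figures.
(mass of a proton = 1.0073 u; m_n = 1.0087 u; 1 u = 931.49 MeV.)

Mass of separated nucleons = 74(1.0073) + 94(1.0087) = 74.5402 + 94.8178 = 169.3580 u
The mass defect is 169.3580 − 167.94293 = 1.41507 u.
Binding energy = Δm·c² = 1.41507 × 931.49 MeV/u = 1318.12 MeV
Dividing by A = 168 gives 7.846 MeV per nucleon.

7.85 MeV/nucleon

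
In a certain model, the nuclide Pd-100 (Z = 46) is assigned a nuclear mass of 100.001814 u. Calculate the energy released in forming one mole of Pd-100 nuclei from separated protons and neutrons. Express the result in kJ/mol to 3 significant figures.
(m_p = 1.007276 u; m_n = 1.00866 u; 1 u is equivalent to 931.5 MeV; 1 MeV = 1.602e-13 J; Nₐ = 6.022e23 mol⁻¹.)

7.19e+10 kJ/mol

The nucleus contains 46 protons and 100 − 46 = 54 neutrons.
Mass of separated nucleons = 46(1.007276) + 54(1.00866) = 46.334696 + 54.46764 = 100.802336 u
Δm = 100.802336 − 100.001814 = 0.800522 u
Binding energy = Δm·c² = 0.800522 × 931.5 MeV/u = 745.686 MeV
Per nucleus in joules: 745.686 MeV × 1.602e-13 J/MeV = 1.1946e-10 J
Per mole: 1.1946e-10 J × 6.022e23 mol⁻¹ = 7.1939e+13 J/mol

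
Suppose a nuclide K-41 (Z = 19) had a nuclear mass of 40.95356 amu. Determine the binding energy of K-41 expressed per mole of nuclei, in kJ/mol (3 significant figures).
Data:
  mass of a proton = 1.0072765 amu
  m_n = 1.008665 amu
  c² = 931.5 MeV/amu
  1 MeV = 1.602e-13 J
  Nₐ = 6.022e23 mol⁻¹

With 19 protons and 22 neutrons (A = 41):
Mass of separated nucleons = 19(1.0072765) + 22(1.008665) = 19.1382535 + 22.190630 = 41.3288835 amu
Mass defect Δm = 41.3288835 − 40.95356 = 0.3753235 amu
Binding energy = Δm·c² = 0.3753235 × 931.5 MeV/amu = 349.614 MeV
Per nucleus in joules: 349.614 MeV × 1.602e-13 J/MeV = 5.6008e-11 J
Per mole: 5.6008e-11 J × 6.022e23 mol⁻¹ = 3.3728e+13 J/mol

3.37e+10 kJ/mol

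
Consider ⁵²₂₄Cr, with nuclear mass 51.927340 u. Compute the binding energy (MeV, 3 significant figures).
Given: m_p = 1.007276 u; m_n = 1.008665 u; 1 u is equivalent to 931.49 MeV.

456 MeV

Z = 24, so N = A − Z = 52 − 24 = 28.
Σm = 24·m_p + 28·m_n = 24.174624 + 28.242620 = 52.417244 u
The mass defect is 52.417244 − 51.927340 = 0.489904 u.
E_B = 0.489904 × 931.49 = 456.341 MeV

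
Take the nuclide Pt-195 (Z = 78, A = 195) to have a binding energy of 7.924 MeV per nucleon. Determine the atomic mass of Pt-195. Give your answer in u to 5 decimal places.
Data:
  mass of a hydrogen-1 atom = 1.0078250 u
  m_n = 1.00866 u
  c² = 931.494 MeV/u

Total binding energy = 195 × 7.924 = 1545.180 MeV
Mass defect = 1545.180 MeV / (931.494 MeV/u) = 1.6588191 u
Constituent mass = 78(1.0078250) + 117(1.00866) = 196.6235700 u
Atomic mass = 196.6235700 − 1.6588191 = 194.9647509 u ≈ 194.96475 u (to 5 decimal places)

194.96475 u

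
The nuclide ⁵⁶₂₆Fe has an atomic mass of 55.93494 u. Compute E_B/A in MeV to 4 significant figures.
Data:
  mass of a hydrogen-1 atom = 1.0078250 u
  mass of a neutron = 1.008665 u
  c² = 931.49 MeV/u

8.790 MeV/nucleon

The nucleus contains 26 protons and 56 − 26 = 30 neutrons.
Σm = 26·m(¹H) + 30·m_n = 26.2034500 + 30.259950 = 56.4634000 u
Mass defect Δm = 56.4634000 − 55.93494 = 0.5284600 u
Converting to energy: 0.5284600 u × 931.49 MeV/u = 492.255 MeV
Per nucleon: 492.255 / 56 = 8.790 MeV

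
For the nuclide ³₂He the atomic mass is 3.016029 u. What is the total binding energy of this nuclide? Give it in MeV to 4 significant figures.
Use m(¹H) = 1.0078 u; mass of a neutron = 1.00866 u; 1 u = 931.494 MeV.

With 2 protons and 1 neutrons (A = 3):
Mass of separated nucleons = 2(1.0078) + 1(1.00866) = 2.0156 + 1.00866 = 3.02426 u
The mass defect is 3.02426 − 3.016029 = 0.008231 u.
E_B = 0.008231 × 931.494 = 7.66713 MeV

7.667 MeV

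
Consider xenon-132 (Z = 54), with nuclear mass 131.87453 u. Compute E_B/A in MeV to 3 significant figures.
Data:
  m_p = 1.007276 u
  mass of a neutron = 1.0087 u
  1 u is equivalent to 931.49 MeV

8.45 MeV/nucleon

Mass of separated nucleons = 54(1.007276) + 78(1.0087) = 54.392904 + 78.6786 = 133.071504 u
Δm = 133.071504 − 131.87453 = 1.196974 u
Binding energy = Δm·c² = 1.196974 × 931.49 MeV/u = 1114.97 MeV
Dividing by A = 132 gives 8.447 MeV per nucleon.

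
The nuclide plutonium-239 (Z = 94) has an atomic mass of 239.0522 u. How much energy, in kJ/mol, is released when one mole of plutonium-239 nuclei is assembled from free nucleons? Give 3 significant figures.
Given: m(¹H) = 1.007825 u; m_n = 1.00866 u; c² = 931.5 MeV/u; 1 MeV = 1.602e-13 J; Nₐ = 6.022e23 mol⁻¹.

Z = 94, so N = A − Z = 239 − 94 = 145.
Mass of separated nucleons = 94(1.007825) + 145(1.00866) = 94.735550 + 146.25570 = 240.991250 u
Mass defect Δm = 240.991250 − 239.0522 = 1.939050 u
E_B = 1.939050 × 931.5 = 1806.23 MeV
Per nucleus in joules: 1806.23 MeV × 1.602e-13 J/MeV = 2.8936e-10 J
Per mole: 2.8936e-10 J × 6.022e23 mol⁻¹ = 1.7425e+14 J/mol

1.74e+11 kJ/mol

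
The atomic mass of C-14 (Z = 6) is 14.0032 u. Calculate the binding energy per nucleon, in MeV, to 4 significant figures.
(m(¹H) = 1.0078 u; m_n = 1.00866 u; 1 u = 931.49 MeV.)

Mass of separated nucleons = 6(1.0078) + 8(1.00866) = 6.0468 + 8.06928 = 14.11608 u
Δm = 14.11608 − 14.0032 = 0.11288 u
Converting to energy: 0.11288 u × 931.49 MeV/u = 105.1466 MeV
BE/A = 105.1466 MeV / 14 = 7.510 MeV/nucleon

7.510 MeV/nucleon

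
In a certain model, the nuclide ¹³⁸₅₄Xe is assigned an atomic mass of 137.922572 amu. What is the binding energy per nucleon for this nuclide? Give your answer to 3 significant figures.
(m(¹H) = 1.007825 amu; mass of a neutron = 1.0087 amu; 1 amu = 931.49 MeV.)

With 54 protons and 84 neutrons (A = 138):
Σm = 54·m(¹H) + 84·m_n = 54.422550 + 84.7308 = 139.153350 amu
The mass defect is 139.153350 − 137.922572 = 1.230778 amu.
Converting to energy: 1.230778 amu × 931.49 MeV/amu = 1146.46 MeV
Per nucleon: 1146.46 / 138 = 8.308 MeV

8.31 MeV/nucleon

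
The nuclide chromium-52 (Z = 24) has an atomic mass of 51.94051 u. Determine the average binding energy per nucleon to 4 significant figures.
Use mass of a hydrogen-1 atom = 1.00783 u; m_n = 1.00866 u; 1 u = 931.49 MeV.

8.776 MeV/nucleon

Z = 24, so N = A − Z = 52 − 24 = 28.
Σm = 24·m(¹H) + 28·m_n = 24.18792 + 28.24248 = 52.43040 u
Δm = 52.43040 − 51.94051 = 0.48989 u
Binding energy = Δm·c² = 0.48989 × 931.49 MeV/u = 456.328 MeV
Dividing by A = 52 gives 8.776 MeV per nucleon.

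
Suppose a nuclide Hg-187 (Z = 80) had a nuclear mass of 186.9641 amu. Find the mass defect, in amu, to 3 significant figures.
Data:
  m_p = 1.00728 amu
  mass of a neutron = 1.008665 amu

Mass of separated nucleons = 80(1.00728) + 107(1.008665) = 80.58240 + 107.927155 = 188.509555 amu
The mass defect is 188.509555 − 186.9641 = 1.545455 amu.

1.55 amu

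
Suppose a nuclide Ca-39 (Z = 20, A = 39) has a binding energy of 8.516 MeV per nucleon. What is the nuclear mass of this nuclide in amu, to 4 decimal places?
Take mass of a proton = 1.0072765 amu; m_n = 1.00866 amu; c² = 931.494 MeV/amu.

Total binding energy = 39 × 8.516 = 332.124 MeV
Mass defect = 332.124 MeV / (931.494 MeV/amu) = 0.356550 amu
Constituent mass = 20(1.0072765) + 19(1.00866) = 39.3100700 amu
Nuclear mass = 39.3100700 − 0.356550 = 38.9535200 amu ≈ 38.9535 amu (to 4 decimal places)

38.9535 amu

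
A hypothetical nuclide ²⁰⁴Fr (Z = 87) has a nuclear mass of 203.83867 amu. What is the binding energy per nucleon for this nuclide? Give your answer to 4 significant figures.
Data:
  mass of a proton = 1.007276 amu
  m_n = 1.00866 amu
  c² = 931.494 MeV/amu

Mass of separated nucleons = 87(1.007276) + 117(1.00866) = 87.633012 + 118.01322 = 205.646232 amu
The mass defect is 205.646232 − 203.83867 = 1.807562 amu.
Converting to energy: 1.807562 amu × 931.494 MeV/amu = 1683.73 MeV
Per nucleon: 1683.73 / 204 = 8.254 MeV

8.254 MeV/nucleon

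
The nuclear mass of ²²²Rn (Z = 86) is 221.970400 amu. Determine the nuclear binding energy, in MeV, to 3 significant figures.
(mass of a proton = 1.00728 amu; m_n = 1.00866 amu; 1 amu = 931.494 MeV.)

With 86 protons and 136 neutrons (A = 222):
Mass of separated nucleons = 86(1.00728) + 136(1.00866) = 86.62608 + 137.17776 = 223.80384 amu
Δm = 223.80384 − 221.970400 = 1.833440 amu
E_B = 1.833440 × 931.494 = 1707.84 MeV

1710 MeV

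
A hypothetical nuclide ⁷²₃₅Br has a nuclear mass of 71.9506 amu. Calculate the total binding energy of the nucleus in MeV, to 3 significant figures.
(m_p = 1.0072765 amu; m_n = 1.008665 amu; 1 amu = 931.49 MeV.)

582 MeV

Z = 35, so N = A − Z = 72 − 35 = 37.
Total constituent mass: 35 × 1.0072765 + 37 × 1.008665 = 72.5752825 amu
Mass defect Δm = 72.5752825 − 71.9506 = 0.6246825 amu
Binding energy = Δm·c² = 0.6246825 × 931.49 MeV/amu = 581.886 MeV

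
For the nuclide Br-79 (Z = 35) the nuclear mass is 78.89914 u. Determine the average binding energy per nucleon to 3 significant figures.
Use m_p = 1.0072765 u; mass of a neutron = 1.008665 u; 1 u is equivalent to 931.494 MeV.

8.69 MeV/nucleon

Mass of separated nucleons = 35(1.0072765) + 44(1.008665) = 35.2546775 + 44.381260 = 79.6359375 u
Δm = 79.6359375 − 78.89914 = 0.7367975 u
Converting to energy: 0.7367975 u × 931.494 MeV/u = 686.322 MeV
Per nucleon: 686.322 / 79 = 8.688 MeV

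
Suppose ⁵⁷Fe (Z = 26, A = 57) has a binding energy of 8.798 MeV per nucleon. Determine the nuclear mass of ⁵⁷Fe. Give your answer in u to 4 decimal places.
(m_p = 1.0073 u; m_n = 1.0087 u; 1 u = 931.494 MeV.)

Total binding energy = 57 × 8.798 = 501.486 MeV
Mass defect = 501.486 MeV / (931.494 MeV/u) = 0.538367 u
Constituent mass = 26(1.0073) + 31(1.0087) = 57.4595 u
Nuclear mass = 57.4595 − 0.538367 = 56.921133 u ≈ 56.9211 u (to 4 decimal places)

56.9211 u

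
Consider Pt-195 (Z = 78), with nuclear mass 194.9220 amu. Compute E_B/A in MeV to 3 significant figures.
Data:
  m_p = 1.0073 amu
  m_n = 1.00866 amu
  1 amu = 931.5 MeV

7.93 MeV/nucleon

Total constituent mass: 78 × 1.0073 + 117 × 1.00866 = 196.58262 amu
The mass defect is 196.58262 − 194.9220 = 1.66062 amu.
Binding energy = Δm·c² = 1.66062 × 931.5 MeV/amu = 1546.87 MeV
BE/A = 1546.87 MeV / 195 = 7.933 MeV/nucleon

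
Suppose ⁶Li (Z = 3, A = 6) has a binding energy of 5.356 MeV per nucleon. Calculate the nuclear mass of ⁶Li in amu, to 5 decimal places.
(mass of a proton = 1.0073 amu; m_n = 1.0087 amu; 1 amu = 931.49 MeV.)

6.01350 amu

Total binding energy = 6 × 5.356 = 32.136 MeV
Mass defect = 32.136 MeV / (931.49 MeV/amu) = 0.0344996 amu
Constituent mass = 3(1.0073) + 3(1.0087) = 6.0480 amu
Nuclear mass = 6.0480 − 0.0344996 = 6.0135004 amu ≈ 6.01350 amu (to 5 decimal places)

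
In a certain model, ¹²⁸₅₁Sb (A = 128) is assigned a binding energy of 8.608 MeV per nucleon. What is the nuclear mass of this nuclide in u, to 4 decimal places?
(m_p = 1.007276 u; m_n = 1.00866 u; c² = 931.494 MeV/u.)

127.8550 u

Total binding energy = 128 × 8.608 = 1101.824 MeV
Mass defect = 1101.824 MeV / (931.494 MeV/u) = 1.182857 u
Constituent mass = 51(1.007276) + 77(1.00866) = 129.037896 u
Nuclear mass = 129.037896 − 1.182857 = 127.855039 u ≈ 127.8550 u (to 4 decimal places)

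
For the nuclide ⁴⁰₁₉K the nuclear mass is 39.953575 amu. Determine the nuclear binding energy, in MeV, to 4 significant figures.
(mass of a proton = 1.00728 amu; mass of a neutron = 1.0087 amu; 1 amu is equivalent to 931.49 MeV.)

342.3 MeV

Total constituent mass: 19 × 1.00728 + 21 × 1.0087 = 40.32102 amu
Mass defect Δm = 40.32102 − 39.953575 = 0.367445 amu
E_B = 0.367445 × 931.49 = 342.271 MeV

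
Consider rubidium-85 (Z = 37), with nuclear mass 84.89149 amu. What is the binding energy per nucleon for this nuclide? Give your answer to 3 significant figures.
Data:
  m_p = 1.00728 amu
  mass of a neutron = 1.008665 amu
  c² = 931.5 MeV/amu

8.70 MeV/nucleon

Total constituent mass: 37 × 1.00728 + 48 × 1.008665 = 85.685280 amu
The mass defect is 85.685280 − 84.89149 = 0.793790 amu.
Binding energy = Δm·c² = 0.793790 × 931.5 MeV/amu = 739.415 MeV
BE/A = 739.415 MeV / 85 = 8.699 MeV/nucleon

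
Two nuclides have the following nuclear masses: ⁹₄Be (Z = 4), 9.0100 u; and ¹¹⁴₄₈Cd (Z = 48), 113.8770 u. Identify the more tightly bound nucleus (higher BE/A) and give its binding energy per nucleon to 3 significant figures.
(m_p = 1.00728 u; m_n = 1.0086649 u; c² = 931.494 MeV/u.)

⁹₄Be: Σm = 4(1.00728) + 5(1.0086649) = 9.0724445 u; Δm = 0.0624445 u; E_B = 58.167 MeV; E_B/A = 6.463 MeV
¹¹⁴₄₈Cd: Σm = 48(1.00728) + 66(1.0086649) = 114.9213234 u; Δm = 1.0443234 u; E_B = 972.78 MeV; E_B/A = 8.533 MeV
¹¹⁴₄₈Cd has the higher binding energy per nucleon, so it is the more tightly bound nucleus.

¹¹⁴₄₈Cd; 8.53 MeV/nucleon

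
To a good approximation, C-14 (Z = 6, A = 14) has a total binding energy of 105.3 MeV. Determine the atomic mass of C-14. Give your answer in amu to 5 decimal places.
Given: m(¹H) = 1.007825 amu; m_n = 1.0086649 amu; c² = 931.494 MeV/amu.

Mass defect = 105.3 MeV / (931.494 MeV/amu) = 0.11304421 amu
Constituent mass = 6(1.007825) + 8(1.0086649) = 14.1162692 amu
Atomic mass = 14.1162692 − 0.11304421 = 14.00322499 amu ≈ 14.00322 amu (to 5 decimal places)

14.00322 amu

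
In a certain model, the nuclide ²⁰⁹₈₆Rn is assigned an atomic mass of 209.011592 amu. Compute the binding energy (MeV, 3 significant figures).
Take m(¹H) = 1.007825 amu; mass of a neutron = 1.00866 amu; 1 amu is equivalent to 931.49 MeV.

1610 MeV

Mass of separated nucleons = 86(1.007825) + 123(1.00866) = 86.672950 + 124.06518 = 210.738130 amu
Mass defect Δm = 210.738130 − 209.011592 = 1.726538 amu
E_B = 1.726538 × 931.49 = 1608.25 MeV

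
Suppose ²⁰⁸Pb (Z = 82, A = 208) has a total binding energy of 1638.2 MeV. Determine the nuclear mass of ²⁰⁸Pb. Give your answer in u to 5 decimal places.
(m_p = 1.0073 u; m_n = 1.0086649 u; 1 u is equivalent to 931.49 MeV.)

207.93169 u

Mass defect = 1638.2 MeV / (931.49 MeV/u) = 1.7586877 u
Constituent mass = 82(1.0073) + 126(1.0086649) = 209.6903774 u
Nuclear mass = 209.6903774 − 1.7586877 = 207.9316897 u ≈ 207.93169 u (to 5 decimal places)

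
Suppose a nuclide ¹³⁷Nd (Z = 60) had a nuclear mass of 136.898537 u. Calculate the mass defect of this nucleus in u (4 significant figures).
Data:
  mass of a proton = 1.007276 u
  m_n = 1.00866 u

With 60 protons and 77 neutrons (A = 137):
Σm = 60·m_p + 77·m_n = 60.436560 + 77.66682 = 138.103380 u
Mass defect Δm = 138.103380 − 136.898537 = 1.204843 u

1.205 u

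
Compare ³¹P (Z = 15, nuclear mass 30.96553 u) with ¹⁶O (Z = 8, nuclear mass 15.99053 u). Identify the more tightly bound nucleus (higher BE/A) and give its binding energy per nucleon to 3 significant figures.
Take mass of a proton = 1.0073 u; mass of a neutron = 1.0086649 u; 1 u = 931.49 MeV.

³¹P; 8.49 MeV/nucleon

³¹P: Σm = 15(1.0073) + 16(1.0086649) = 31.2481384 u; Δm = 0.2826084 u; E_B = 263.25 MeV; E_B/A = 8.492 MeV
¹⁶O: Σm = 8(1.0073) + 8(1.0086649) = 16.1277192 u; Δm = 0.1371892 u; E_B = 127.79 MeV; E_B/A = 7.987 MeV
³¹P has the higher binding energy per nucleon, so it is the more tightly bound nucleus.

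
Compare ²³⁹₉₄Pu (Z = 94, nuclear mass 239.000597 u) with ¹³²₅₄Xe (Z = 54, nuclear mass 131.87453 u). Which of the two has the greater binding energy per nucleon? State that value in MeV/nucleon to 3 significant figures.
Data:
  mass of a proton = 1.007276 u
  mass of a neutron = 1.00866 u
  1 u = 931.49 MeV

¹³²₅₄Xe; 8.42 MeV/nucleon

²³⁹₉₄Pu: Σm = 94(1.007276) + 145(1.00866) = 240.939644 u; Δm = 1.939047 u; E_B = 1806.2 MeV; E_B/A = 7.557 MeV
¹³²₅₄Xe: Σm = 54(1.007276) + 78(1.00866) = 133.068384 u; Δm = 1.193854 u; E_B = 1112.06 MeV; E_B/A = 8.4247 MeV
¹³²₅₄Xe has the higher binding energy per nucleon, so it is the more tightly bound nucleus.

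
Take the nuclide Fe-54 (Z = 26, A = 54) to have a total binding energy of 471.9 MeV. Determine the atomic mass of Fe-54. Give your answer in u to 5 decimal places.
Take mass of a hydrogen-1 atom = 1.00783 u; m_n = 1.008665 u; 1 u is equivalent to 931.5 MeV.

53.93960 u

Mass defect = 471.9 MeV / (931.5 MeV/u) = 0.5066023 u
Constituent mass = 26(1.00783) + 28(1.008665) = 54.446200 u
Atomic mass = 54.446200 − 0.5066023 = 53.9395977 u ≈ 53.93960 u (to 5 decimal places)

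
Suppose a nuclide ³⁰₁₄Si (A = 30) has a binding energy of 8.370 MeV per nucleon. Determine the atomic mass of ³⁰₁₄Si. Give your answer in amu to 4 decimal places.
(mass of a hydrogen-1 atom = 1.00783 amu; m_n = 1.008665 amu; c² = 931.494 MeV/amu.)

Total binding energy = 30 × 8.370 = 251.100 MeV
Mass defect = 251.100 MeV / (931.494 MeV/amu) = 0.269567 amu
Constituent mass = 14(1.00783) + 16(1.008665) = 30.248260 amu
Atomic mass = 30.248260 − 0.269567 = 29.978693 amu ≈ 29.9787 amu (to 4 decimal places)

29.9787 amu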